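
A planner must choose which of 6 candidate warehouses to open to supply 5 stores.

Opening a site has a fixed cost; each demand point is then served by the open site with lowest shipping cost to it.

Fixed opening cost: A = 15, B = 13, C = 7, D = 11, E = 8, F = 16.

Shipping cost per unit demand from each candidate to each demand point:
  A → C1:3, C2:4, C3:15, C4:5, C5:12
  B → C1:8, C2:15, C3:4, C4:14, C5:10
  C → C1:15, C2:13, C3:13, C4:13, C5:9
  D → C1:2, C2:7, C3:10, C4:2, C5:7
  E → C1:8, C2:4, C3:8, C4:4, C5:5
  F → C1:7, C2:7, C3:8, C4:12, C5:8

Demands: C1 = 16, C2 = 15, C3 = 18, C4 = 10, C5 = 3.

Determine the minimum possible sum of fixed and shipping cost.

231

Open {B, D, E}: assign each demand point to its cheapest open site.
  C1→D 16×2=32, C2→E 15×4=60, C3→B 18×4=72, C4→D 10×2=20, C5→E 3×5=15
  shipping cost 199, fixed 32 → total 231.
Compare {B, C, D, E}: shipping cost 199 + fixed 39 = 238.
Compare {A, B, D}: shipping cost 205 + fixed 39 = 244.
Compare {A, B, D, E}: shipping cost 199 + fixed 47 = 246.
All other subsets cost ≥ 238. Minimum total cost: 231.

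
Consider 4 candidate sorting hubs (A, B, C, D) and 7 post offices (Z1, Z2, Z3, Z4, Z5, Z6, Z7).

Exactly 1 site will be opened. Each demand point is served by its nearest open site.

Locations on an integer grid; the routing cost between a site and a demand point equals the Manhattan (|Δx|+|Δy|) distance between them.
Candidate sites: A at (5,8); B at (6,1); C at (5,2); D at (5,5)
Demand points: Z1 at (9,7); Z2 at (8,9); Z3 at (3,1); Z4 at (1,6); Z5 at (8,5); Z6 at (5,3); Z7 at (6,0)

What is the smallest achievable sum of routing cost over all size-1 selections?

Open {D}.
  Z1→D 6, Z2→D 7, Z3→D 6, Z4→D 5, Z5→D 3, Z6→D 2, Z7→D 6  ⇒ total 35.
Compare {C}: total 40.
Compare {B}: total 42.
No size-1 selection does better; minimum is 35.

35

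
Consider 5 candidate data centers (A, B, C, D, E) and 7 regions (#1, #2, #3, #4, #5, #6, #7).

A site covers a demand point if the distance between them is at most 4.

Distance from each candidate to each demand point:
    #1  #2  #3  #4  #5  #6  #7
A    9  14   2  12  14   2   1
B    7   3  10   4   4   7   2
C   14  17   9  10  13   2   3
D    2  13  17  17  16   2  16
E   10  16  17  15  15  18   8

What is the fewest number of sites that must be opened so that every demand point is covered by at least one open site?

3

Coverage sets (demand points within 4 of each site):
  A: {#3, #6, #7}
  B: {#2, #4, #5, #7}
  C: {#6, #7}
  D: {#1, #6}
  E: {}
No 2 sites suffice: every size-2 union leaves at least one demand point uncovered.
But {A, B, D} covers everything, so the minimum is 3.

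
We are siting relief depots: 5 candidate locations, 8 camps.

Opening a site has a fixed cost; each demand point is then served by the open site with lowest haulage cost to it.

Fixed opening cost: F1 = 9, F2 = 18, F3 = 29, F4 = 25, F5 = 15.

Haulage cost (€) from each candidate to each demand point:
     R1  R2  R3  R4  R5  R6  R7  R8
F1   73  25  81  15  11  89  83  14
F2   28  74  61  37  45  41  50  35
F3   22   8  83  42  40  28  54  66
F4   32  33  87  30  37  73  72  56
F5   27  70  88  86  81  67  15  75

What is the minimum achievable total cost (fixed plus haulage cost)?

Open {F1, F2, F3, F5}: assign each demand point to its cheapest open site.
  R1→F3 22, R2→F3 8, R3→F2 61, R4→F1 15, R5→F1 11, R6→F3 28, R7→F5 15, R8→F1 14
  haulage cost 174, fixed 71 → total 245.
Compare {F1, F3, F5}: haulage cost 194 + fixed 53 = 247.
Compare {F1, F2, F5}: haulage cost 209 + fixed 42 = 251.
Compare {F1, F2, F3}: haulage cost 209 + fixed 56 = 265.
All other subsets cost ≥ 247. Minimum total cost: 245.

245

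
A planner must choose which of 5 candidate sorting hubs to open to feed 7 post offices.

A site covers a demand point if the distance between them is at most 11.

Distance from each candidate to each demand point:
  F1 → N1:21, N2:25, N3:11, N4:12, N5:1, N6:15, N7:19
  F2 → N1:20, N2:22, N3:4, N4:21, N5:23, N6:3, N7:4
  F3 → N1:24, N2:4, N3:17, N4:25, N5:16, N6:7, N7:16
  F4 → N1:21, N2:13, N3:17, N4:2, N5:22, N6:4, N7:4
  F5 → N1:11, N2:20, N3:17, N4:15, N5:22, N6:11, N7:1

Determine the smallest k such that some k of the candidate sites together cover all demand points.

4

Coverage sets (demand points within 11 of each site):
  F1: {N3, N5}
  F2: {N3, N6, N7}
  F3: {N2, N6}
  F4: {N4, N6, N7}
  F5: {N1, N6, N7}
No 3 sites suffice: every size-3 union leaves at least one demand point uncovered.
But {F1, F3, F4, F5} covers everything, so the minimum is 4.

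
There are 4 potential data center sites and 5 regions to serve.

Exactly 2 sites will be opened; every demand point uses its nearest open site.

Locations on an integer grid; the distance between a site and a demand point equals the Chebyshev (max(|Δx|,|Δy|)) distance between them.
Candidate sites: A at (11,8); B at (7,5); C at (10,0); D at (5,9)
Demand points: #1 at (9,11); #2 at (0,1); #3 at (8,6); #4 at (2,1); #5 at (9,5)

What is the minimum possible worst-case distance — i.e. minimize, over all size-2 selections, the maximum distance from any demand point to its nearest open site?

Open {A, B}.
  Farthest demand point is #2 at distance 7 (to B); all others are ≤ 7.
With {B, C} the worst case is 7.
With {B, D} the worst case is 7.
No size-2 selection achieves below 7.

7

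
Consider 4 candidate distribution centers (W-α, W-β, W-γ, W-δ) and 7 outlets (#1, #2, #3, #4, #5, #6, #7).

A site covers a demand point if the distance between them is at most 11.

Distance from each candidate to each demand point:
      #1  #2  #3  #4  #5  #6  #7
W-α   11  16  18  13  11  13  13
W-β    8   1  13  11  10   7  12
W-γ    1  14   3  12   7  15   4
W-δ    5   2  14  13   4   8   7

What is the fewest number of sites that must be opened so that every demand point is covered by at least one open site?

Coverage sets (demand points within 11 of each site):
  W-α: {#1, #5}
  W-β: {#1, #2, #4, #5, #6}
  W-γ: {#1, #3, #5, #7}
  W-δ: {#1, #2, #5, #6, #7}
No single site covers all 7 demand points.
But {W-β, W-γ} covers everything, so the minimum is 2.

2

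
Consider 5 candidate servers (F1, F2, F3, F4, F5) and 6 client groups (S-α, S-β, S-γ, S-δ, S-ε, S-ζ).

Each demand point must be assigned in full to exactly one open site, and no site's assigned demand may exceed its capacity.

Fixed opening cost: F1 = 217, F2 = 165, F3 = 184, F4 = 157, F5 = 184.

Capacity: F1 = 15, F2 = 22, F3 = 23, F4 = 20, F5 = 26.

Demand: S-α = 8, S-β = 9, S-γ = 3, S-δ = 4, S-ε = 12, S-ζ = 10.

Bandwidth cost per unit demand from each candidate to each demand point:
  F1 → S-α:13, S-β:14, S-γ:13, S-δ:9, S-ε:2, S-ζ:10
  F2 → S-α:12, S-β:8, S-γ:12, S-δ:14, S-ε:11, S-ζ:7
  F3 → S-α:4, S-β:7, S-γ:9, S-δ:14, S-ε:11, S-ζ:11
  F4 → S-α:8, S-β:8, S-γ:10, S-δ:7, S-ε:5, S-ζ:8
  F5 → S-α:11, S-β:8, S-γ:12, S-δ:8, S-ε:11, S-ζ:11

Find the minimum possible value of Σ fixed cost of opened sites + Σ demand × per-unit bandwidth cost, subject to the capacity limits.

715

Open {F4, F5}; cheapest assignment that respects the capacities:
  F4 (cap 20, load 20): S-α, S-ε — cost 8×8 + 12×5 = 124
  F5 (cap 26, load 26): S-β, S-γ, S-δ, S-ζ — cost 9×8 + 3×12 + 4×8 + 10×11 = 250
  Shipping 374, fixed 341 → total 715.
  Any other capacity-feasible assignment to {F4, F5} ships for at least 374.
Compare {F3, F5}: its best feasible assignment gives total 764.
Compare {F2, F5}: its best feasible assignment gives total 779.
Every other set of open sites that can feasibly serve all demand totals ≥ 764 even under its best assignment. Minimum: 715.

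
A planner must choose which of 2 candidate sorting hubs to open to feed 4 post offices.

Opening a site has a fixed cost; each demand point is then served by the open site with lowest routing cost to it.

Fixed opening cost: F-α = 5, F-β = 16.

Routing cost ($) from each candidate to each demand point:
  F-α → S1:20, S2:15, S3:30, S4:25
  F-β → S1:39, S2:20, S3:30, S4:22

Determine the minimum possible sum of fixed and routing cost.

Open {F-α}: assign each demand point to its cheapest open site.
  S1→F-α 20, S2→F-α 15, S3→F-α 30, S4→F-α 25
  routing cost 90, fixed 5 → total 95.
Compare {F-α, F-β}: routing cost 87 + fixed 21 = 108.
Compare {F-β}: routing cost 111 + fixed 16 = 127.

95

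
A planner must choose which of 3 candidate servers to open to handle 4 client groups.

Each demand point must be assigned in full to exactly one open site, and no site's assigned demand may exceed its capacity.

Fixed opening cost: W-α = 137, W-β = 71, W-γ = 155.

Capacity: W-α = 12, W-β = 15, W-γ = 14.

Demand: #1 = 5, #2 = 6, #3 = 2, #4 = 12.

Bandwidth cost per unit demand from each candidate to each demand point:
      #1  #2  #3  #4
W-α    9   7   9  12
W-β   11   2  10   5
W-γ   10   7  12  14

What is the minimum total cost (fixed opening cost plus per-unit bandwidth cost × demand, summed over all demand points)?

375

Open {W-α, W-β}; cheapest assignment that respects the capacities:
  W-α (cap 12, load 11): #1, #2 — cost 5×9 + 6×7 = 87
  W-β (cap 15, load 14): #3, #4 — cost 2×10 + 12×5 = 80
  Shipping 167, fixed 208 → total 375.
  Any other capacity-feasible assignment to {W-α, W-β} ships for at least 167.
Compare {W-β, W-γ}: its best feasible assignment gives total 398.
Compare {W-α, W-β, W-γ}: its best feasible assignment gives total 528.
Every other set of open sites that can feasibly serve all demand totals ≥ 398 even under its best assignment. Minimum: 375.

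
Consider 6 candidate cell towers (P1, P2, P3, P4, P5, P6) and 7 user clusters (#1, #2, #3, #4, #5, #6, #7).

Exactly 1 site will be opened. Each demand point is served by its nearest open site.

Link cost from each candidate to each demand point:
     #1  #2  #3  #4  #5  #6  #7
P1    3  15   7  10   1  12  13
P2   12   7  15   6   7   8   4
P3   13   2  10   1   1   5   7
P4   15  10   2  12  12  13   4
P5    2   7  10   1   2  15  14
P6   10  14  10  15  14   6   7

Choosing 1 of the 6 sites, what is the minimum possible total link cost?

Open {P3}.
  #1→P3 13, #2→P3 2, #3→P3 10, #4→P3 1, #5→P3 1, #6→P3 5, #7→P3 7  ⇒ total 39.
Compare {P5}: total 51.
Compare {P2}: total 59.
No size-1 selection does better; minimum is 39.

39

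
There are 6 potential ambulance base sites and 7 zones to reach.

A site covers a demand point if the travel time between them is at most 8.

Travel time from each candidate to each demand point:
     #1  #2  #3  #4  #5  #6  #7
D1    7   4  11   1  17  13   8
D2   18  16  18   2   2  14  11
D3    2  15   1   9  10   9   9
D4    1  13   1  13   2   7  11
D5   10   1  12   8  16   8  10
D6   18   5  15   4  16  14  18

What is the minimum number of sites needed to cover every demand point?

Coverage sets (demand points within 8 of each site):
  D1: {#1, #2, #4, #7}
  D2: {#4, #5}
  D3: {#1, #3}
  D4: {#1, #3, #5, #6}
  D5: {#2, #4, #6}
  D6: {#2, #4}
No single site covers all 7 demand points.
But {D1, D4} covers everything, so the minimum is 2.

2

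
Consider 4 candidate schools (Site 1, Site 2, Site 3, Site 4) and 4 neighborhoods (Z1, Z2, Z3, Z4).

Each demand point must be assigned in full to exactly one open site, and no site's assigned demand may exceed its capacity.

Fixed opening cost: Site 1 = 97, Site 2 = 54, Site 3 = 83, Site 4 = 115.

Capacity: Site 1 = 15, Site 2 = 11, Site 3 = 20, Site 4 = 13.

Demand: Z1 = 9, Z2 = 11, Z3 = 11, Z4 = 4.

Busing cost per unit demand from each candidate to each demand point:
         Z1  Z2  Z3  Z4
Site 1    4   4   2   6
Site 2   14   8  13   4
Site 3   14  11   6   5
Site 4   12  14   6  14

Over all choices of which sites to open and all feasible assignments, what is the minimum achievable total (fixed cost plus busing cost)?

440

Open {Site 1, Site 3}; cheapest assignment that respects the capacities:
  Site 1 (cap 15, load 15): Z2, Z4 — cost 11×4 + 4×6 = 68
  Site 3 (cap 20, load 20): Z1, Z3 — cost 9×14 + 11×6 = 192
  Shipping 260, fixed 180 → total 440.
  Any other capacity-feasible assignment to {Site 1, Site 3} ships for at least 260.
Compare {Site 1, Site 2, Site 3}: its best feasible assignment gives total 444.
Compare {Site 1, Site 2, Site 4}: its best feasible assignment gives total 480.
Every other set of open sites that can feasibly serve all demand totals ≥ 444 even under its best assignment. Minimum: 440.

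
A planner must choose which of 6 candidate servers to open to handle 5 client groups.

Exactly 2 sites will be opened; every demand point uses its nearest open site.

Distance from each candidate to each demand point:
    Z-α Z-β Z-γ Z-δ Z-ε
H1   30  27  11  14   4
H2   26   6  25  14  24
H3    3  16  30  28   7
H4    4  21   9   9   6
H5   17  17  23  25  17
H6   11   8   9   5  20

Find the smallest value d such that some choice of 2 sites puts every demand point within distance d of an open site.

Open {H2, H4}.
  Farthest demand point is Z-γ at distance 9 (to H4); all others are ≤ 9.
With {H3, H6} the worst case is 9.
With {H4, H6} the worst case is 9.
No size-2 selection achieves below 9.

9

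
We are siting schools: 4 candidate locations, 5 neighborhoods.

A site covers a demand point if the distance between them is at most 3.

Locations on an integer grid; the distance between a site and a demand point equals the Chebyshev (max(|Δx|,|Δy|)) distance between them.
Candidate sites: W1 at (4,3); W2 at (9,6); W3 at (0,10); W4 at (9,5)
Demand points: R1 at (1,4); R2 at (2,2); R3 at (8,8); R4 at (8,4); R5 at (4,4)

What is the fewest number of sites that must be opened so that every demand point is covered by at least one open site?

Coverage sets (demand points within 3 of each site):
  W1: {R1, R2, R5}
  W2: {R3, R4}
  W3: {}
  W4: {R3, R4}
No single site covers all 5 demand points.
But {W1, W2} covers everything, so the minimum is 2.

2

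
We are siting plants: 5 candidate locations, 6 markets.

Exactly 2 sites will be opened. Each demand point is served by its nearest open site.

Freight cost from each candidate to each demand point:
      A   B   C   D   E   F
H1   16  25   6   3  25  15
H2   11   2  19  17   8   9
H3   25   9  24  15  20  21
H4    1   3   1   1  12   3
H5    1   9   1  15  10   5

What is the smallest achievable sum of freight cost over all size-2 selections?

16

Open {H2, H4}.
  A→H4 1, B→H2 2, C→H4 1, D→H4 1, E→H2 8, F→H4 3  ⇒ total 16.
Compare {H4, H5}: total 19.
Compare {H1, H4}: total 21.
No size-2 selection does better; minimum is 16.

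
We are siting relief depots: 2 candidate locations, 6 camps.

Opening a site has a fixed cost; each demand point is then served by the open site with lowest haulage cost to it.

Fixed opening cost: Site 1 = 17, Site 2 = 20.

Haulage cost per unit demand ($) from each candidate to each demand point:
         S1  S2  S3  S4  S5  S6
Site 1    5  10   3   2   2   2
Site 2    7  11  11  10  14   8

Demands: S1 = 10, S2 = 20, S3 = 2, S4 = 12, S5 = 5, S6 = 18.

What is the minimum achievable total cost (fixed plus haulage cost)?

343

Open {Site 1}: assign each demand point to its cheapest open site.
  S1→Site 1 10×5=50, S2→Site 1 20×10=200, S3→Site 1 2×3=6, S4→Site 1 12×2=24, S5→Site 1 5×2=10, S6→Site 1 18×2=36
  haulage cost 326, fixed 17 → total 343.
Compare {Site 1, Site 2}: haulage cost 326 + fixed 37 = 363.
Compare {Site 2}: haulage cost 646 + fixed 20 = 666.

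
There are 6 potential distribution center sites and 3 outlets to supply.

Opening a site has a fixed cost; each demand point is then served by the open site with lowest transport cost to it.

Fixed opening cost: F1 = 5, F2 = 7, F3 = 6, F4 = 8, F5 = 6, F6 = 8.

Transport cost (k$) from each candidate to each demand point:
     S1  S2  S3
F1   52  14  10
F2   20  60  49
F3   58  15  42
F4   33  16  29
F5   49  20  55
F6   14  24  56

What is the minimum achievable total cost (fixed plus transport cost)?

51

Open {F1, F6}: assign each demand point to its cheapest open site.
  S1→F6 14, S2→F1 14, S3→F1 10
  transport cost 38, fixed 13 → total 51.
Compare {F1, F2}: transport cost 44 + fixed 12 = 56.
Compare {F1, F3, F6}: transport cost 38 + fixed 19 = 57.
Compare {F1, F5, F6}: transport cost 38 + fixed 19 = 57.
All other subsets cost ≥ 56. Minimum total cost: 51.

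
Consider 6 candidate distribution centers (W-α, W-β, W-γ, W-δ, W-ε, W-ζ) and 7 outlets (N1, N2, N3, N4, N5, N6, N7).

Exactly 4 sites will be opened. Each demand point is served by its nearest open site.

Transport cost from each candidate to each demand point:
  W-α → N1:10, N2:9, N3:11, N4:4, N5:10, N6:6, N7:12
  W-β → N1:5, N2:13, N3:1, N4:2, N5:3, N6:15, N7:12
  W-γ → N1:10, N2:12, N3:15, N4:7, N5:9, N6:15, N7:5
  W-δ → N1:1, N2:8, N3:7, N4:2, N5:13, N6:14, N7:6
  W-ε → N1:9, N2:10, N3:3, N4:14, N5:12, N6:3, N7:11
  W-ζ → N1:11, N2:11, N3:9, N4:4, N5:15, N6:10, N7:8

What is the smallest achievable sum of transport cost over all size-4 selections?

Open {W-β, W-γ, W-δ, W-ε}.
  N1→W-δ 1, N2→W-δ 8, N3→W-β 1, N4→W-β 2, N5→W-β 3, N6→W-ε 3, N7→W-γ 5  ⇒ total 23.
Compare {W-α, W-β, W-δ, W-ε}: total 24.
Compare {W-β, W-δ, W-ε, W-ζ}: total 24.
No size-4 selection does better; minimum is 23.

23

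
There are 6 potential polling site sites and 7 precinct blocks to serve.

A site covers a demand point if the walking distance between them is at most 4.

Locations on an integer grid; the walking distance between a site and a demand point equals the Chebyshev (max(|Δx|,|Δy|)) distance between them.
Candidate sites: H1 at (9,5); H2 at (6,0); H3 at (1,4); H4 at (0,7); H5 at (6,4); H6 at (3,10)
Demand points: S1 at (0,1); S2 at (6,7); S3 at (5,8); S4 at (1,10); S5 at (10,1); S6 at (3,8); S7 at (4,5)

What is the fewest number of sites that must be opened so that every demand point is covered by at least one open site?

3

Coverage sets (demand points within 4 of each site):
  H1: {S2, S3, S5}
  H2: {S5}
  H3: {S1, S3, S6, S7}
  H4: {S4, S6, S7}
  H5: {S2, S3, S5, S6, S7}
  H6: {S2, S3, S4, S6}
No 2 sites suffice: every size-2 union leaves at least one demand point uncovered.
But {H1, H3, H4} covers everything, so the minimum is 3.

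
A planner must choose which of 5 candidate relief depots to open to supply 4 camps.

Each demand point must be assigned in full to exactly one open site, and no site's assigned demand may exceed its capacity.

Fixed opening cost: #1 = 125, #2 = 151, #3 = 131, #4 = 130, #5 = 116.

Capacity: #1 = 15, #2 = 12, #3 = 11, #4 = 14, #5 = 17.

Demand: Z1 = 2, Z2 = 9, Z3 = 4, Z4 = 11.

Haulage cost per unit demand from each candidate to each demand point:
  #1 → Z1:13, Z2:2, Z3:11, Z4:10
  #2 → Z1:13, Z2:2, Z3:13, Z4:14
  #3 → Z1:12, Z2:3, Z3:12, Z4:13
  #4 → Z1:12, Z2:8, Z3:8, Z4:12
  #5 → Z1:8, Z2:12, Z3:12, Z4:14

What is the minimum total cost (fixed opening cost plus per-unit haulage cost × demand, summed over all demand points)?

Open {#1, #3}; cheapest assignment that respects the capacities:
  #1 (cap 15, load 15): Z3, Z4 — cost 4×11 + 11×10 = 154
  #3 (cap 11, load 11): Z1, Z2 — cost 2×12 + 9×3 = 51
  Shipping 205, fixed 256 → total 461.
  Any other capacity-feasible assignment to {#1, #3} ships for at least 205.
Compare {#1, #4}: its best feasible assignment gives total 473.
Compare {#1, #5}: its best feasible assignment gives total 473.
Every other set of open sites that can feasibly serve all demand totals ≥ 473 even under its best assignment. Minimum: 461.

461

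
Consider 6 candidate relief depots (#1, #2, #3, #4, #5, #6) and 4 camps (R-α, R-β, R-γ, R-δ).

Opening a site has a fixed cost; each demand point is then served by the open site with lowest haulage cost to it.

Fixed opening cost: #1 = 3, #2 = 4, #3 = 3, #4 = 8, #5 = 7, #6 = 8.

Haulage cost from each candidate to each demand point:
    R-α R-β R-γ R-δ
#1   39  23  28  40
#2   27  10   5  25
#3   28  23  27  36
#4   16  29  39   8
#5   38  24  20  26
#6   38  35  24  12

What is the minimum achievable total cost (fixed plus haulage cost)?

Open {#2, #4}: assign each demand point to its cheapest open site.
  R-α→#4 16, R-β→#2 10, R-γ→#2 5, R-δ→#4 8
  haulage cost 39, fixed 12 → total 51.
Compare {#1, #2, #4}: haulage cost 39 + fixed 15 = 54.
Compare {#2, #3, #4}: haulage cost 39 + fixed 15 = 54.
Compare {#1, #2, #3, #4}: haulage cost 39 + fixed 18 = 57.
All other subsets cost ≥ 54. Minimum total cost: 51.

51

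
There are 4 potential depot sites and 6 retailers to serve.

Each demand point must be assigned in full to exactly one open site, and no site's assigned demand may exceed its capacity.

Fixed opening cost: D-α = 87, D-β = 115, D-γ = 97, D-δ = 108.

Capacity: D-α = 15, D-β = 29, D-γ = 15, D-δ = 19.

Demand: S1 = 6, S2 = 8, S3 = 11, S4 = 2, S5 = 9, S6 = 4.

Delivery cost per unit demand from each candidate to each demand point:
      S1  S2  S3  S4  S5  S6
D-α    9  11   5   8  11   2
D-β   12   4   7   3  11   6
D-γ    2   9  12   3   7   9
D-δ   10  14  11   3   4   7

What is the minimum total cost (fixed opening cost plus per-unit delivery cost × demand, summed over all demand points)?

426

Open {D-β, D-γ}; cheapest assignment that respects the capacities:
  D-β (cap 29, load 25): S2, S3, S4, S6 — cost 8×4 + 11×7 + 2×3 + 4×6 = 139
  D-γ (cap 15, load 15): S1, S5 — cost 6×2 + 9×7 = 75
  Shipping 214, fixed 212 → total 426.
  Any other capacity-feasible assignment to {D-β, D-γ} ships for at least 214.
Compare {D-β, D-δ}: its best feasible assignment gives total 458.
Compare {D-α, D-β}: its best feasible assignment gives total 474.
Every other set of open sites that can feasibly serve all demand totals ≥ 458 even under its best assignment. Minimum: 426.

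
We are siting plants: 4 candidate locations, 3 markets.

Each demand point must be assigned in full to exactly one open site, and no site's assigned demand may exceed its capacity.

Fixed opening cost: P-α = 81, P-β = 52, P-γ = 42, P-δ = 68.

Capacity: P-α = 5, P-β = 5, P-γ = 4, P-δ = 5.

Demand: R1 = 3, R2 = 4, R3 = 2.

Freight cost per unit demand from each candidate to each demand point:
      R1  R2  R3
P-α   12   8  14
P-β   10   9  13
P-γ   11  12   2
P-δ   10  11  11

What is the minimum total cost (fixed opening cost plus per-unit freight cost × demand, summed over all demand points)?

Open {P-β, P-γ}; cheapest assignment that respects the capacities:
  P-β (cap 5, load 5): R1, R3 — cost 3×10 + 2×13 = 56
  P-γ (cap 4, load 4): R2 — cost 4×12 = 48
  Shipping 104, fixed 94 → total 198.
  Any other capacity-feasible assignment to {P-β, P-γ} ships for at least 104.
Compare {P-β, P-δ}: its best feasible assignment gives total 208.
Compare {P-γ, P-δ}: its best feasible assignment gives total 210.
Every other set of open sites that can feasibly serve all demand totals ≥ 208 even under its best assignment. Minimum: 198.

198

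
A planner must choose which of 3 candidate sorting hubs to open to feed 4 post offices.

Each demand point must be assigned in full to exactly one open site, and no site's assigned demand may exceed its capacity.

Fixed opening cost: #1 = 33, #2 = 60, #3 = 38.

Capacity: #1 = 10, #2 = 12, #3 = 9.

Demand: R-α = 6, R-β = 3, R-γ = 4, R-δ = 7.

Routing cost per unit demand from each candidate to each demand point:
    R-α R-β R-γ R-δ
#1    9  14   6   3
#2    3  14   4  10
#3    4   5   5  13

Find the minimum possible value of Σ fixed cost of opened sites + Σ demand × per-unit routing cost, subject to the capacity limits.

190

Open {#1, #2}; cheapest assignment that respects the capacities:
  #1 (cap 10, load 10): R-β, R-δ — cost 3×14 + 7×3 = 63
  #2 (cap 12, load 10): R-α, R-γ — cost 6×3 + 4×4 = 34
  Shipping 97, fixed 93 → total 190.
  Any other capacity-feasible assignment to {#1, #2} ships for at least 97.
Compare {#1, #2, #3}: its best feasible assignment gives total 201.
Compare {#2, #3}: its best feasible assignment gives total 223.
Every other set of open sites that can feasibly serve all demand totals ≥ 201 even under its best assignment. Minimum: 190.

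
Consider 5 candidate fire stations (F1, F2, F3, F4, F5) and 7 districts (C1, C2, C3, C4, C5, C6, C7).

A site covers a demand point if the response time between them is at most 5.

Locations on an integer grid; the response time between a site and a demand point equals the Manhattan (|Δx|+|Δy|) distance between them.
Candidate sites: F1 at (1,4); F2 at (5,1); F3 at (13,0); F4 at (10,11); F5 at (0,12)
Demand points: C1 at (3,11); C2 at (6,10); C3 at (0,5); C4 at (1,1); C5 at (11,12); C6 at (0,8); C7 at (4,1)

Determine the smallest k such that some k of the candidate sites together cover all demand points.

4

Coverage sets (demand points within 5 of each site):
  F1: {C3, C4, C6}
  F2: {C4, C7}
  F3: {}
  F4: {C2, C5}
  F5: {C1, C6}
No 3 sites suffice: every size-3 union leaves at least one demand point uncovered.
But {F1, F2, F4, F5} covers everything, so the minimum is 4.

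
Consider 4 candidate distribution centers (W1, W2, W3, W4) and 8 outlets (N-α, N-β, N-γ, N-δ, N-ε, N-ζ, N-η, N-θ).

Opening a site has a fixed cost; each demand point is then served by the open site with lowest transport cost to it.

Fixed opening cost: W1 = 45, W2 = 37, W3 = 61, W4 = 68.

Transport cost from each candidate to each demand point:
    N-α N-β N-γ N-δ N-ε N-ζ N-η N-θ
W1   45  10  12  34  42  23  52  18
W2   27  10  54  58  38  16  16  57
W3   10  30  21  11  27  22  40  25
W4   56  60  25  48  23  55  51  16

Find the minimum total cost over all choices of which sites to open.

Open {W2, W3}: assign each demand point to its cheapest open site.
  N-α→W3 10, N-β→W2 10, N-γ→W3 21, N-δ→W3 11, N-ε→W3 27, N-ζ→W2 16, N-η→W2 16, N-θ→W3 25
  transport cost 136, fixed 98 → total 234.
Compare {W3}: transport cost 186 + fixed 61 = 247.
Compare {W1, W2}: transport cost 171 + fixed 82 = 253.
Compare {W1, W3}: transport cost 150 + fixed 106 = 256.
All other subsets cost ≥ 247. Minimum total cost: 234.

234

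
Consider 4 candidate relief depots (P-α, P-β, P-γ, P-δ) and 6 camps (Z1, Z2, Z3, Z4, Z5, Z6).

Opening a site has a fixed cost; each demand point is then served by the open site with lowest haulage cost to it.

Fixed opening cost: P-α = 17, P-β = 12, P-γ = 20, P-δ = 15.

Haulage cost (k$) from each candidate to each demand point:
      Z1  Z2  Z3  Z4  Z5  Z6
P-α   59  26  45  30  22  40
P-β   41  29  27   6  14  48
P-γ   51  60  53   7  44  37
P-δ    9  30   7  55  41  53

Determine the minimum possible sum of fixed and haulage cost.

Open {P-β, P-δ}: assign each demand point to its cheapest open site.
  Z1→P-δ 9, Z2→P-β 29, Z3→P-δ 7, Z4→P-β 6, Z5→P-β 14, Z6→P-β 48
  haulage cost 113, fixed 27 → total 140.
Compare {P-α, P-β, P-δ}: haulage cost 102 + fixed 44 = 146.
Compare {P-β, P-γ, P-δ}: haulage cost 102 + fixed 47 = 149.
Compare {P-α, P-γ, P-δ}: haulage cost 108 + fixed 52 = 160.
All other subsets cost ≥ 146. Minimum total cost: 140.

140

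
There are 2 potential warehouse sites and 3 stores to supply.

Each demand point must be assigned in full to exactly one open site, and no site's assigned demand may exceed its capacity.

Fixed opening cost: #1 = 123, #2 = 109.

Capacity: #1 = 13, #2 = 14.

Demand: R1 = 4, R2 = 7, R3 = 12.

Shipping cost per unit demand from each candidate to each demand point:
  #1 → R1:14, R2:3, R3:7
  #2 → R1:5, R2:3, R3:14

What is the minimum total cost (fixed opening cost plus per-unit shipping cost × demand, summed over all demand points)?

357

Open {#1, #2}; cheapest assignment that respects the capacities:
  #1 (cap 13, load 12): R3 — cost 12×7 = 84
  #2 (cap 14, load 11): R1, R2 — cost 4×5 + 7×3 = 41
  Shipping 125, fixed 232 → total 357.
  Any other capacity-feasible assignment to {#1, #2} ships for at least 125.
Total demand is 23 and no other set of sites has combined capacity ≥ 23, so {#1, #2} is the only feasible choice of open sites. Minimum: 357.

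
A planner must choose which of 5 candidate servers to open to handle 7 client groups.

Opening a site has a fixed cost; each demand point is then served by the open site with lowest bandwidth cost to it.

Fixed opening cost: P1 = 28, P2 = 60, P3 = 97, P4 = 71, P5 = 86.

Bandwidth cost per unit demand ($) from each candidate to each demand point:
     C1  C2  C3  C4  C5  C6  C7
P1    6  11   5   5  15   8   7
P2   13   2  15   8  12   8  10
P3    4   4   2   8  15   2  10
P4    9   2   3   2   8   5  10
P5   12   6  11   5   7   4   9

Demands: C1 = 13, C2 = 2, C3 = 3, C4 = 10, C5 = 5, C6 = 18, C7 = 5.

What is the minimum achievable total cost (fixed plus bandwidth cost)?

Open {P1, P4}: assign each demand point to its cheapest open site.
  C1→P1 13×6=78, C2→P4 2×2=4, C3→P4 3×3=9, C4→P4 10×2=20, C5→P4 5×8=40, C6→P4 18×5=90, C7→P1 5×7=35
  bandwidth cost 276, fixed 99 → total 375.
Compare {P3, P4}: bandwidth cost 208 + fixed 168 = 376.
Compare {P1, P3}: bandwidth cost 262 + fixed 125 = 387.
Compare {P1, P3, P4}: bandwidth cost 193 + fixed 196 = 389.
All other subsets cost ≥ 376. Minimum total cost: 375.

375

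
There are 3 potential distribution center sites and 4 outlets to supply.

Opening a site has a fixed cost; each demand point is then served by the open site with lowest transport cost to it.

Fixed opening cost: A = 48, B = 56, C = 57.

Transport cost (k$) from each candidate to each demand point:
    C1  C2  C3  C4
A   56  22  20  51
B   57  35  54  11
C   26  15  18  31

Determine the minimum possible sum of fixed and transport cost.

Open {C}: assign each demand point to its cheapest open site.
  C1→C 26, C2→C 15, C3→C 18, C4→C 31
  transport cost 90, fixed 57 → total 147.
Compare {B, C}: transport cost 70 + fixed 113 = 183.
Compare {A, C}: transport cost 90 + fixed 105 = 195.
Compare {A}: transport cost 149 + fixed 48 = 197.
All other subsets cost ≥ 183. Minimum total cost: 147.

147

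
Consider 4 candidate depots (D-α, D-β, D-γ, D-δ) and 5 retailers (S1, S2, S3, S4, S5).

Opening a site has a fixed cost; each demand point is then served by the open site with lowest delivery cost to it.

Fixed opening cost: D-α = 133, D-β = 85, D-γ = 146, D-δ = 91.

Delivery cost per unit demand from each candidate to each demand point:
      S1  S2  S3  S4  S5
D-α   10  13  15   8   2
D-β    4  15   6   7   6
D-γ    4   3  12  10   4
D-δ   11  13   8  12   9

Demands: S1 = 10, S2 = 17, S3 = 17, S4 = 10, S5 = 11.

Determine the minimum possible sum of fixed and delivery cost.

Open {D-β, D-γ}: assign each demand point to its cheapest open site.
  S1→D-β 10×4=40, S2→D-γ 17×3=51, S3→D-β 17×6=102, S4→D-β 10×7=70, S5→D-γ 11×4=44
  delivery cost 307, fixed 231 → total 538.
Compare {D-γ}: delivery cost 439 + fixed 146 = 585.
Compare {D-γ, D-δ}: delivery cost 371 + fixed 237 = 608.
Compare {D-β}: delivery cost 533 + fixed 85 = 618.
All other subsets cost ≥ 585. Minimum total cost: 538.

538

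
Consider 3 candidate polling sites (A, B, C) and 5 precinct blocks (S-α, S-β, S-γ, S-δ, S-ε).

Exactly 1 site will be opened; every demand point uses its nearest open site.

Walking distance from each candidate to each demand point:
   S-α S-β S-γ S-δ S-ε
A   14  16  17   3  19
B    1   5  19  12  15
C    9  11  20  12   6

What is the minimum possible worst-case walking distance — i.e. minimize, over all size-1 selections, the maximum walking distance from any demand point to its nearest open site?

Open {A}.
  Farthest demand point is S-ε at walking distance 19 (to A); all others are ≤ 19.
With {B} the worst case is 19.
With {C} the worst case is 20.
No size-1 selection achieves below 19.

19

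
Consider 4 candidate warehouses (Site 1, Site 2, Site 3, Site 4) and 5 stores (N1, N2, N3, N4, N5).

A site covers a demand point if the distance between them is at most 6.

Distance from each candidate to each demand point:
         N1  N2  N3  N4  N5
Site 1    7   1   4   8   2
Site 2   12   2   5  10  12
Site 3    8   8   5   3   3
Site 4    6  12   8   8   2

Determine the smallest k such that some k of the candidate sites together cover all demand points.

3

Coverage sets (demand points within 6 of each site):
  Site 1: {N2, N3, N5}
  Site 2: {N2, N3}
  Site 3: {N3, N4, N5}
  Site 4: {N1, N5}
No 2 sites suffice: every size-2 union leaves at least one demand point uncovered.
But {Site 1, Site 3, Site 4} covers everything, so the minimum is 3.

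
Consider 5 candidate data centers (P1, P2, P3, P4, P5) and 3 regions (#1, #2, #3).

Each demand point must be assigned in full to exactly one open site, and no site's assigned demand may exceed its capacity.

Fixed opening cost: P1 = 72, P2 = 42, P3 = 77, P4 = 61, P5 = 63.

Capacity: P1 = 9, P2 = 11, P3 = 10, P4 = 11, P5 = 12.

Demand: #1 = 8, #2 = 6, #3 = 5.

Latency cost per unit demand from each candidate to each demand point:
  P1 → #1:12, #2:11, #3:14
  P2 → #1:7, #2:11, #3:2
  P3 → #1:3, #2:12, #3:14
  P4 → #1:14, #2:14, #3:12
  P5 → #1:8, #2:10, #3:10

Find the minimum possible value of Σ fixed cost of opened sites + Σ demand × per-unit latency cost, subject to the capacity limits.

219

Open {P2, P3}; cheapest assignment that respects the capacities:
  P2 (cap 11, load 11): #2, #3 — cost 6×11 + 5×2 = 76
  P3 (cap 10, load 8): #1 — cost 8×3 = 24
  Shipping 100, fixed 119 → total 219.
  Any other capacity-feasible assignment to {P2, P3} ships for at least 100.
Compare {P2, P5}: its best feasible assignment gives total 245.
Compare {P3, P5}: its best feasible assignment gives total 274.
Every other set of open sites that can feasibly serve all demand totals ≥ 245 even under its best assignment. Minimum: 219.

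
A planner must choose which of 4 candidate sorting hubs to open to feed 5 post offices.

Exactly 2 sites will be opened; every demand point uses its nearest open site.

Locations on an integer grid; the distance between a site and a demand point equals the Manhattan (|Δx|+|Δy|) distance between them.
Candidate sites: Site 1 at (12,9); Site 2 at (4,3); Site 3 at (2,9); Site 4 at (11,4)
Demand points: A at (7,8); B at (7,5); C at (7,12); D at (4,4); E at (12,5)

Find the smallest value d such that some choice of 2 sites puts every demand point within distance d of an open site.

8

Open {Site 1, Site 2}.
  Farthest demand point is C at distance 8 (to Site 1); all others are ≤ 8.
With {Site 1, Site 4} the worst case is 8.
With {Site 3, Site 4} the worst case is 8.
No size-2 selection achieves below 8.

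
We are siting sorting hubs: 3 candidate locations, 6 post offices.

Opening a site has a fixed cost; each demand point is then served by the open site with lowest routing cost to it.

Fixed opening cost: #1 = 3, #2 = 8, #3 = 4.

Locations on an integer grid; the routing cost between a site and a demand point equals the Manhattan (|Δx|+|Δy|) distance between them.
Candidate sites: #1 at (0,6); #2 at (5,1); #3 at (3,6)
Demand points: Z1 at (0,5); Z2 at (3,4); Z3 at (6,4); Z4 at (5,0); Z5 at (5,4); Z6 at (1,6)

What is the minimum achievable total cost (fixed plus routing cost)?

26

Open {#1, #2}: assign each demand point to its cheapest open site.
  Z1→#1 1, Z2→#1 5, Z3→#2 4, Z4→#2 1, Z5→#2 3, Z6→#1 1
  routing cost 15, fixed 11 → total 26.
Compare {#1, #2, #3}: routing cost 12 + fixed 15 = 27.
Compare {#1, #3}: routing cost 21 + fixed 7 = 28.
Compare {#2, #3}: routing cost 16 + fixed 12 = 28.
All other subsets cost ≥ 27. Minimum total cost: 26.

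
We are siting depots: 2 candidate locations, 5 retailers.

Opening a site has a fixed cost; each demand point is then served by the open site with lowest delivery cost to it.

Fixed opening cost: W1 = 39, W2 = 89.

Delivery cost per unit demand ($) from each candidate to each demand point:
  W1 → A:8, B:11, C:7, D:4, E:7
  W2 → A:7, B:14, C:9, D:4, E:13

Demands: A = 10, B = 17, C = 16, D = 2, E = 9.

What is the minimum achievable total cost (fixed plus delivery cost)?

489

Open {W1}: assign each demand point to its cheapest open site.
  A→W1 10×8=80, B→W1 17×11=187, C→W1 16×7=112, D→W1 2×4=8, E→W1 9×7=63
  delivery cost 450, fixed 39 → total 489.
Compare {W1, W2}: delivery cost 440 + fixed 128 = 568.
Compare {W2}: delivery cost 577 + fixed 89 = 666.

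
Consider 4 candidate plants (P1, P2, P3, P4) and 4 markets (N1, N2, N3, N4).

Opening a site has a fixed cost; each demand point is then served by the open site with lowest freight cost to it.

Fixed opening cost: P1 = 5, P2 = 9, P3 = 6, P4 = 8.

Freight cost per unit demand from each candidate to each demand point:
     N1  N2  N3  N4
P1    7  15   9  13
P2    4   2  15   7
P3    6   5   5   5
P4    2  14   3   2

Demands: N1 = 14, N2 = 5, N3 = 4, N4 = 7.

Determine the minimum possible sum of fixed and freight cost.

81

Open {P2, P4}: assign each demand point to its cheapest open site.
  N1→P4 14×2=28, N2→P2 5×2=10, N3→P4 4×3=12, N4→P4 7×2=14
  freight cost 64, fixed 17 → total 81.
Compare {P1, P2, P4}: freight cost 64 + fixed 22 = 86.
Compare {P2, P3, P4}: freight cost 64 + fixed 23 = 87.
Compare {P1, P2, P3, P4}: freight cost 64 + fixed 28 = 92.
All other subsets cost ≥ 86. Minimum total cost: 81.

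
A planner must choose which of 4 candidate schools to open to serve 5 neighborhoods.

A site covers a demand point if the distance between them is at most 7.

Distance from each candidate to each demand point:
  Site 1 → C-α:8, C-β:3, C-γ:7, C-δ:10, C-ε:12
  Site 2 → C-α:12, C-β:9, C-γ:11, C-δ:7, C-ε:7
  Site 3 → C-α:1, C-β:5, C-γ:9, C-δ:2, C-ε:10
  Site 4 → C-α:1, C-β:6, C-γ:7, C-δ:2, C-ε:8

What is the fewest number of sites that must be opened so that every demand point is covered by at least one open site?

Coverage sets (demand points within 7 of each site):
  Site 1: {C-β, C-γ}
  Site 2: {C-δ, C-ε}
  Site 3: {C-α, C-β, C-δ}
  Site 4: {C-α, C-β, C-γ, C-δ}
No single site covers all 5 demand points.
But {Site 2, Site 4} covers everything, so the minimum is 2.

2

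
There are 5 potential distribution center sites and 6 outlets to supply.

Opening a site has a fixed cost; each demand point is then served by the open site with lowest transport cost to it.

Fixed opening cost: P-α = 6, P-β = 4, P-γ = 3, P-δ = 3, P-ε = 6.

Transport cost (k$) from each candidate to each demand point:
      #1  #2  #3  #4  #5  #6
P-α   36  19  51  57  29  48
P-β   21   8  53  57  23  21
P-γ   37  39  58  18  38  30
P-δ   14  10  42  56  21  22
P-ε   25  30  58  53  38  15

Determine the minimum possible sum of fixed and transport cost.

Open {P-γ, P-δ, P-ε}: assign each demand point to its cheapest open site.
  #1→P-δ 14, #2→P-δ 10, #3→P-δ 42, #4→P-γ 18, #5→P-δ 21, #6→P-ε 15
  transport cost 120, fixed 12 → total 132.
Compare {P-γ, P-δ}: transport cost 127 + fixed 6 = 133.
Compare {P-β, P-γ, P-δ}: transport cost 124 + fixed 10 = 134.
Compare {P-β, P-γ, P-δ, P-ε}: transport cost 118 + fixed 16 = 134.
All other subsets cost ≥ 133. Minimum total cost: 132.

132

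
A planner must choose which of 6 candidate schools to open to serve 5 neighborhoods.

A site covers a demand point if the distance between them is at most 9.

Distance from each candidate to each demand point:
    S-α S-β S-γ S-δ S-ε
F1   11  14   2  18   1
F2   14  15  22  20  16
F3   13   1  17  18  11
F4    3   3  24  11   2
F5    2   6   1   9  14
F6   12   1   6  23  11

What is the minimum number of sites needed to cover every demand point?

Coverage sets (demand points within 9 of each site):
  F1: {S-γ, S-ε}
  F2: {}
  F3: {S-β}
  F4: {S-α, S-β, S-ε}
  F5: {S-α, S-β, S-γ, S-δ}
  F6: {S-β, S-γ}
No single site covers all 5 demand points.
But {F1, F5} covers everything, so the minimum is 2.

2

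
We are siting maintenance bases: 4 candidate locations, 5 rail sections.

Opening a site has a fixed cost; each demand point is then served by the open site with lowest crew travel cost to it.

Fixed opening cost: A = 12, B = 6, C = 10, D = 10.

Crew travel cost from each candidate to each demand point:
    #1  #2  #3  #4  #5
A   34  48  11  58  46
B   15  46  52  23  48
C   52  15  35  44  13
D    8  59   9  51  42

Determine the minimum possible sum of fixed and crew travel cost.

94

Open {B, C, D}: assign each demand point to its cheapest open site.
  #1→D 8, #2→C 15, #3→D 9, #4→B 23, #5→C 13
  crew travel cost 68, fixed 26 → total 94.
Compare {A, B, C}: crew travel cost 77 + fixed 28 = 105.
Compare {A, B, C, D}: crew travel cost 68 + fixed 38 = 106.
Compare {C, D}: crew travel cost 89 + fixed 20 = 109.
All other subsets cost ≥ 105. Minimum total cost: 94.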